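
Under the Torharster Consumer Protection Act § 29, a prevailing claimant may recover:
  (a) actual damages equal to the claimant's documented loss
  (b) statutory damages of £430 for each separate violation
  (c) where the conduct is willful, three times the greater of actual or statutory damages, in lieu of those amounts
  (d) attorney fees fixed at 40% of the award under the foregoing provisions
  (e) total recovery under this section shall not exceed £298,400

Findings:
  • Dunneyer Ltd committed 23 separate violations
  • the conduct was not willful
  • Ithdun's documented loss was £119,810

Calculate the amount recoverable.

£181,580

Statutory damages: 23 × £430 = £9,890
Conduct not willful: the in-lieu enhancement does not apply.
Actual plus statutory damages: £119,810 + £9,890 = £129,700
Attorney fees: 40% of £129,700 = £51,880
Total before cap: £129,700 + £51,880 = £181,580
Cap at £298,400: £181,580 is within the cap, no reduction.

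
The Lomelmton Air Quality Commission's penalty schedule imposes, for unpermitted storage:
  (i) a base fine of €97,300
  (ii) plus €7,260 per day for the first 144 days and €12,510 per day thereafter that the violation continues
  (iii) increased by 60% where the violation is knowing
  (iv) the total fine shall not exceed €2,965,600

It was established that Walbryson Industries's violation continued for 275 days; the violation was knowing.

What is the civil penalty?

€2,965,600

First 144 days: 144 × €7,260 = €1,045,440
Remaining days: (275 − 144) × €12,510 = €1,638,810
Per-day component: €1,045,440 + €1,638,810 = €2,684,250
Base plus per-day: €97,300 + €2,684,250 = €2,781,550
Enhancement: 60% of €2,781,550 = €1,668,930
Enhanced fine: €2,781,550 + €1,668,930 = €4,450,480
Cap at €2,965,600: €4,450,480 exceeds the cap → €2,965,600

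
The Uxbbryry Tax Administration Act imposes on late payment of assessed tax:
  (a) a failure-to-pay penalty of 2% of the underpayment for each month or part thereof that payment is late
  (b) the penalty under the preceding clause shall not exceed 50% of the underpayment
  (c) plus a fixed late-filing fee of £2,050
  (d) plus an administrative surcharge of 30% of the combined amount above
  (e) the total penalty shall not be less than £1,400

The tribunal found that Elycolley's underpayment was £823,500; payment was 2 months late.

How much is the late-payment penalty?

£45,487

Accrued rate: 2% × 2 = 4%, capped at 50% → 4%
Failure-to-pay penalty: 4% of £823,500 = £32,940
Penalty before surcharge: £32,940 + £2,050 = £34,990
Administrative surcharge: 30% of £34,990 = £10,497
Total penalty: £34,990 + £10,497 = £45,487
Minimum £1,400: £45,487 meets the minimum, no increase.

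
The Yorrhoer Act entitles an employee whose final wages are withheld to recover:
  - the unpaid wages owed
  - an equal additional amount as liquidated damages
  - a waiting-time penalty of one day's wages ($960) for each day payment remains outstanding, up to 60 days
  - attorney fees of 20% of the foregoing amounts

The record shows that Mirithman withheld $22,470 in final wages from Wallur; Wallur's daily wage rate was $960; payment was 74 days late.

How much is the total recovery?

$123,048

Liquidated damages (equal amount): $22,470
Penalty days: min(74, 60) = 60
Waiting-time penalty: 60 × $960 = $57,600
Subtotal: $22,470 + $22,470 + $57,600 = $102,540
Attorney fees: 20% of $102,540 = $20,508
Total award: $102,540 + $20,508 = $123,048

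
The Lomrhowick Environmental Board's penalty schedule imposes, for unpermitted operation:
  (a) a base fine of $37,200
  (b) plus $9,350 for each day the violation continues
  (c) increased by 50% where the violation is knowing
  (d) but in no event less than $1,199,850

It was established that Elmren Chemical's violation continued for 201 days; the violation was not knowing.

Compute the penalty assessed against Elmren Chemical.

$1,916,550

Per-day component: 201 × $9,350 = $1,879,350
Base plus per-day: $37,200 + $1,879,350 = $1,916,550
The violation was not knowing: no 50% increase.
Minimum $1,199,850: $1,916,550 meets the minimum, no increase.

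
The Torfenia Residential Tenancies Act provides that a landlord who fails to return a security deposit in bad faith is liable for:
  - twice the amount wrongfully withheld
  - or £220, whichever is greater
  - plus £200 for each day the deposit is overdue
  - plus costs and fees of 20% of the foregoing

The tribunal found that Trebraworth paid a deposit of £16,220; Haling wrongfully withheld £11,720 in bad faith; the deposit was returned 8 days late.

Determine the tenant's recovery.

Doubled: 2 × £11,720 = £23,440
Minimum £220: £23,440 meets the minimum, no increase.
Late-return penalty: 8 × £200 = £1,600
Damages plus late penalty: £23,440 + £1,600 = £25,040
Costs and fees: 20% of £25,040 = £5,008
Total recovery: £25,040 + £5,008 = £30,048

£30,048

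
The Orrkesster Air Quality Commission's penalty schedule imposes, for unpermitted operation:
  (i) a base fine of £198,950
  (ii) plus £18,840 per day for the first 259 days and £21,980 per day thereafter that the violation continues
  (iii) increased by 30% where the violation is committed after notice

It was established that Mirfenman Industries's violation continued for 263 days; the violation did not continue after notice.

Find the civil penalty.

£5,166,430

First 259 days: 259 × £18,840 = £4,879,560
Remaining days: (263 − 259) × £21,980 = £87,920
Per-day component: £4,879,560 + £87,920 = £4,967,480
Base plus per-day: £198,950 + £4,967,480 = £5,166,430
The violation did not continue after notice: no 30% increase.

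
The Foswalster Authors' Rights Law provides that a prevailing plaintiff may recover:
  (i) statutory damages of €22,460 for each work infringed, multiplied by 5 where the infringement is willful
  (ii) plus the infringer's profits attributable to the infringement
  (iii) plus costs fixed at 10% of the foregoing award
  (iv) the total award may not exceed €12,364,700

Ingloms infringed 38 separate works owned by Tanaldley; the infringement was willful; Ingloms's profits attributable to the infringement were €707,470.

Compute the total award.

Statutory damages: 38 × €22,460 = €853,480
Multiplied by 5: 5 × €853,480 = €4,267,400
Combined award: €4,267,400 + €707,470 = €4,974,870
Costs: 10% of €4,974,870 = €497,487
Award plus costs: €4,974,870 + €497,487 = €5,472,357
Cap at €12,364,700: €5,472,357 is within the cap, no reduction.

Award: €5,472,357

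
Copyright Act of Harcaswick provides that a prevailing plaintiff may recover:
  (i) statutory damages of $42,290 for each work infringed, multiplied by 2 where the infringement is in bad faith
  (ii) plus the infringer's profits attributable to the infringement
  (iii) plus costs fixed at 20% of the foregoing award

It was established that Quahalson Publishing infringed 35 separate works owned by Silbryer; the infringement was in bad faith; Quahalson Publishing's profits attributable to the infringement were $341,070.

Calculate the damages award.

Statutory damages: 35 × $42,290 = $1,480,150
Doubled: 2 × $1,480,150 = $2,960,300
Combined award: $2,960,300 + $341,070 = $3,301,370
Costs: 20% of $3,301,370 = $660,274
Award plus costs: $3,301,370 + $660,274 = $3,961,644

Award: $3,961,644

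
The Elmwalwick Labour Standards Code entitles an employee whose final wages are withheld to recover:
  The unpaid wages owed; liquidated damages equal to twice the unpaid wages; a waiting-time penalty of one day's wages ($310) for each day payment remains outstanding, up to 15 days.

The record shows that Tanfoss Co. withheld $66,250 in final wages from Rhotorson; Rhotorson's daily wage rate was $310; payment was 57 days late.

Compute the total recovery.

Doubled: 2 × $66,250 = $132,500
Penalty days: min(57, 15) = 15
Waiting-time penalty: 15 × $310 = $4,650
Total award: $66,250 + $132,500 + $4,650 = $203,400

$203,400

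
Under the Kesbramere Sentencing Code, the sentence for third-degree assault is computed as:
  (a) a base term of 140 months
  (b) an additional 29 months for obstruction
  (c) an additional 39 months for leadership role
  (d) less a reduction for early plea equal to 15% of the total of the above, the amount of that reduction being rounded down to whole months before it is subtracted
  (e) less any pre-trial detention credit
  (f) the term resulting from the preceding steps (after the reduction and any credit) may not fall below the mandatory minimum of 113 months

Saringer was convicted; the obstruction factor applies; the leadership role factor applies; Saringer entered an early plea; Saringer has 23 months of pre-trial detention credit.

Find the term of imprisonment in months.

Obstruction enhancement: +29 months
Leadership role enhancement: +39 months
Adjusted term: 140 months + 29 months + 39 months = 208 months
Early plea reduction: 15% of 208 months = 31 months (rounded down)
After reduction: 208 − 31 = 177 months
Less pre-trial detention credit: 177 months − 23 months = 154 months
Minimum 113 months: 154 months meets the minimum, no increase.

154 months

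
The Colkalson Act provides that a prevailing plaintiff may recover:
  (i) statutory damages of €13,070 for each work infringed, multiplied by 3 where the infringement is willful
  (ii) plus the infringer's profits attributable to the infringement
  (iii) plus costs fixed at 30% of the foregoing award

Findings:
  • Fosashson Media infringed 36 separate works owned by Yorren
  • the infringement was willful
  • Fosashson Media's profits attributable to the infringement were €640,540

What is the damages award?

€2,667,730

Statutory damages: 36 × €13,070 = €470,520
Trebled: 3 × €470,520 = €1,411,560
Combined award: €1,411,560 + €640,540 = €2,052,100
Costs: 30% of €2,052,100 = €615,630
Award plus costs: €2,052,100 + €615,630 = €2,667,730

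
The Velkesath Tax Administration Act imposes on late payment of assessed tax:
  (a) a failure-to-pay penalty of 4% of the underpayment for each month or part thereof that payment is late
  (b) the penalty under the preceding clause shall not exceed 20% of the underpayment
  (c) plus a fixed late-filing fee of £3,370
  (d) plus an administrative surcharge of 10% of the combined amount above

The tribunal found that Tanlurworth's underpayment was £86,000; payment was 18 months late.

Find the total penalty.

£22,627

Accrued rate: 4% × 18 = 72%, capped at 20% → 20%
Failure-to-pay penalty: 20% of £86,000 = £17,200
Penalty before surcharge: £17,200 + £3,370 = £20,570
Administrative surcharge: 10% of £20,570 = £2,057
Total penalty: £20,570 + £2,057 = £22,627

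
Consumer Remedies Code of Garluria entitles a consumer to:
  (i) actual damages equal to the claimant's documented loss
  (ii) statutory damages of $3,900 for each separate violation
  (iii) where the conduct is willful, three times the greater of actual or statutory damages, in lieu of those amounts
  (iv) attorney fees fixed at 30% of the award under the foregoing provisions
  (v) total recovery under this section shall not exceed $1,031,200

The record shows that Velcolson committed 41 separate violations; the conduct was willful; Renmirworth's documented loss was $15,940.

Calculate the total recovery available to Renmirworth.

$623,610

Statutory damages: 41 × $3,900 = $159,900
Greater of actual damages ($15,940) or statutory damages ($159,900): $159,900
Trebled: 3 × $159,900 = $479,700
Attorney fees: 30% of $479,700 = $143,910
Total before cap: $479,700 + $143,910 = $623,610
Cap at $1,031,200: $623,610 is within the cap, no reduction.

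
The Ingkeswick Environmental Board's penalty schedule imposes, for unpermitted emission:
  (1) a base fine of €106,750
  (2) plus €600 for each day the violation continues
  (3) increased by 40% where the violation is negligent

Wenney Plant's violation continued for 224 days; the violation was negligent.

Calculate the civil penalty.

Per-day component: 224 × €600 = €134,400
Base plus per-day: €106,750 + €134,400 = €241,150
Enhancement: 40% of €241,150 = €96,460
Enhanced fine: €241,150 + €96,460 = €337,610

€337,610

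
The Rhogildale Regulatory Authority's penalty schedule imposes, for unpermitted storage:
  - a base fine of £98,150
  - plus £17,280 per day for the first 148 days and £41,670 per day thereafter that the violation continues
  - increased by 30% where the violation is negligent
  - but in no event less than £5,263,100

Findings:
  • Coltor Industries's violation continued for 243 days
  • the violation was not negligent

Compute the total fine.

£6,614,240

First 148 days: 148 × £17,280 = £2,557,440
Remaining days: (243 − 148) × £41,670 = £3,958,650
Per-day component: £2,557,440 + £3,958,650 = £6,516,090
Base plus per-day: £98,150 + £6,516,090 = £6,614,240
The violation was not negligent: no 30% increase.
Minimum £5,263,100: £6,614,240 meets the minimum, no increase.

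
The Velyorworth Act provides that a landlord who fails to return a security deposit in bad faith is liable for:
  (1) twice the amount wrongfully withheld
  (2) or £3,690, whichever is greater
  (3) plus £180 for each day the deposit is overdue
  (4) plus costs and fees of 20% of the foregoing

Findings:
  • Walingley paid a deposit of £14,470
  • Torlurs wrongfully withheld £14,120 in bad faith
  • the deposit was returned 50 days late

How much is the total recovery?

Doubled: 2 × £14,120 = £28,240
Minimum £3,690: £28,240 meets the minimum, no increase.
Late-return penalty: 50 × £180 = £9,000
Damages plus late penalty: £28,240 + £9,000 = £37,240
Costs and fees: 20% of £37,240 = £7,448
Total recovery: £37,240 + £7,448 = £44,688

£44,688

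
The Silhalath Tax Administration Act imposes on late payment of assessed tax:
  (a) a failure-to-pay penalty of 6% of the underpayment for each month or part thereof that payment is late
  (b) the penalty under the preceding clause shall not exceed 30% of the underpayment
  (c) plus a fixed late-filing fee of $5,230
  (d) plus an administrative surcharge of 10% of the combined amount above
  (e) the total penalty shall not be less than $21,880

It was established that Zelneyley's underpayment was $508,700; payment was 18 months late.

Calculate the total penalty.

Accrued rate: 6% × 18 = 108%, capped at 30% → 30%
Failure-to-pay penalty: 30% of $508,700 = $152,610
Penalty before surcharge: $152,610 + $5,230 = $157,840
Administrative surcharge: 10% of $157,840 = $15,784
Total penalty: $157,840 + $15,784 = $173,624
Minimum $21,880: $173,624 meets the minimum, no increase.

$173,624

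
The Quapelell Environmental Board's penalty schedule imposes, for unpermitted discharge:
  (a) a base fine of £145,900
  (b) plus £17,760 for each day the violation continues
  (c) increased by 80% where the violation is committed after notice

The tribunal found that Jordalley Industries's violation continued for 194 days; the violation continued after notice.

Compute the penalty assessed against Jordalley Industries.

Per-day component: 194 × £17,760 = £3,445,440
Base plus per-day: £145,900 + £3,445,440 = £3,591,340
Enhancement: 80% of £3,591,340 = £2,873,072
Enhanced fine: £3,591,340 + £2,873,072 = £6,464,412

£6,464,412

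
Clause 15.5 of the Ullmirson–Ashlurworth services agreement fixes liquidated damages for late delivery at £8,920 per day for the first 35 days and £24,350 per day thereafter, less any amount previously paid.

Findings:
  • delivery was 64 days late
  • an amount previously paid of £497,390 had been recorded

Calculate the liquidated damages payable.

First 35 days: 35 × £8,920 = £312,200
Remaining days: (64 − 35) × £24,350 = £706,150
Accrued per-day damages: £312,200 + £706,150 = £1,018,350
Less amount previously paid: £1,018,350 − £497,390 = £520,960

£520,960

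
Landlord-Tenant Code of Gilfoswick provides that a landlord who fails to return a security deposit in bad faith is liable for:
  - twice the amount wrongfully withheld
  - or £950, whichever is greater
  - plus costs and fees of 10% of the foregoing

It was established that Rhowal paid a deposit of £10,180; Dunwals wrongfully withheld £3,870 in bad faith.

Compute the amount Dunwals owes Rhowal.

Doubled: 2 × £3,870 = £7,740
Minimum £950: £7,740 meets the minimum, no increase.
Costs and fees: 10% of £7,740 = £774
Total recovery: £7,740 + £774 = £8,514

£8,514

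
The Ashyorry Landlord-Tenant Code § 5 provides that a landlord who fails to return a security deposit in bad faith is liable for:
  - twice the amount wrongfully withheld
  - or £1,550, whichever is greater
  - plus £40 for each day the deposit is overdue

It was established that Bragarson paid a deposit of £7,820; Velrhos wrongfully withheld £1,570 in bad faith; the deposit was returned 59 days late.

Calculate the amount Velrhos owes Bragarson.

Doubled: 2 × £1,570 = £3,140
Minimum £1,550: £3,140 meets the minimum, no increase.
Late-return penalty: 59 × £40 = £2,360
Damages plus late penalty: £3,140 + £2,360 = £5,500

£5,500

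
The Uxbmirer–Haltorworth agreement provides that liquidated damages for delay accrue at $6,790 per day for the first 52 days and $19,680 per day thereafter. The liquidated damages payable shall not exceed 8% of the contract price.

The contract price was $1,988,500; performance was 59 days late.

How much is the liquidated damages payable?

Liquidated damages: $159,080

First 52 days: 52 × $6,790 = $353,080
Remaining days: (59 − 52) × $19,680 = $137,760
Accrued per-day damages: $353,080 + $137,760 = $490,840
Cap: 8% of $1,988,500 = $159,080
Cap at $159,080: $490,840 exceeds the cap → $159,080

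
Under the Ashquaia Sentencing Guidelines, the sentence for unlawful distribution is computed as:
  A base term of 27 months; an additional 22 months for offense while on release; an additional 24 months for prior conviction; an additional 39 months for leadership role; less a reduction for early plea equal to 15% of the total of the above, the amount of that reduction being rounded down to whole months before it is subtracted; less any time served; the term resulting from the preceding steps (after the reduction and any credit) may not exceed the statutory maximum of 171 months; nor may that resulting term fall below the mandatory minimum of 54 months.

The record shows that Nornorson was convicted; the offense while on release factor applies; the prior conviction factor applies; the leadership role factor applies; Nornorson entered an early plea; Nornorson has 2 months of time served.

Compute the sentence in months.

94 months

Offense while on release enhancement: +22 months
Prior conviction enhancement: +24 months
Leadership role enhancement: +39 months
Adjusted term: 27 months + 22 months + 24 months + 39 months = 112 months
Early plea reduction: 15% of 112 months = 16 months (rounded down)
After reduction: 112 − 16 = 96 months
Less time served: 96 months − 2 months = 94 months
Cap at 171 months: 94 months is within the cap, no reduction.
Minimum 54 months: 94 months meets the minimum, no increase.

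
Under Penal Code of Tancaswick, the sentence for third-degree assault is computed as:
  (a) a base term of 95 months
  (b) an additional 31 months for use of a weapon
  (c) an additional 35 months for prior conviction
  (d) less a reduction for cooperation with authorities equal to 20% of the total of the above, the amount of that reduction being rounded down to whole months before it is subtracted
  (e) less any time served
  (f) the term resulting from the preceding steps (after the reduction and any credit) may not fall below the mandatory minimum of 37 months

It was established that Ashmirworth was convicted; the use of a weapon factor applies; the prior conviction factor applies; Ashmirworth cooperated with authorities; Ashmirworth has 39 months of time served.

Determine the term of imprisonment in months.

Sentence: 90 months

Use of a weapon enhancement: +31 months
Prior conviction enhancement: +35 months
Adjusted term: 95 months + 31 months + 35 months = 161 months
Cooperation with authorities reduction: 20% of 161 months = 32 months (rounded down)
After reduction: 161 − 32 = 129 months
Less time served: 129 months − 39 months = 90 months
Minimum 37 months: 90 months meets the minimum, no increase.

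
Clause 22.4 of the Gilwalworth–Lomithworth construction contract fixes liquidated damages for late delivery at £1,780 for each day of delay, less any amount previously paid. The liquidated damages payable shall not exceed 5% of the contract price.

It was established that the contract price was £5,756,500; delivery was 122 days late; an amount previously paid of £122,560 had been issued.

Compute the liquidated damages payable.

£94,600

Per-day damages: 122 × £1,780 = £217,160
Less amount previously paid: £217,160 − £122,560 = £94,600
Cap: 5% of £5,756,500 = £287,825
Cap at £287,825: £94,600 is within the cap, no reduction.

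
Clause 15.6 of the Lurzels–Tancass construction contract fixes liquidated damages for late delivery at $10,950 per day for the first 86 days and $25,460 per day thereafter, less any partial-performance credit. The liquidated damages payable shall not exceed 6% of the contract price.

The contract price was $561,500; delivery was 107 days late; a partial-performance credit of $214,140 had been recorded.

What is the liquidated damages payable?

Liquidated damages: $33,690

First 86 days: 86 × $10,950 = $941,700
Remaining days: (107 − 86) × $25,460 = $534,660
Accrued per-day damages: $941,700 + $534,660 = $1,476,360
Less partial-performance credit: $1,476,360 − $214,140 = $1,262,220
Cap: 6% of $561,500 = $33,690
Cap at $33,690: $1,262,220 exceeds the cap → $33,690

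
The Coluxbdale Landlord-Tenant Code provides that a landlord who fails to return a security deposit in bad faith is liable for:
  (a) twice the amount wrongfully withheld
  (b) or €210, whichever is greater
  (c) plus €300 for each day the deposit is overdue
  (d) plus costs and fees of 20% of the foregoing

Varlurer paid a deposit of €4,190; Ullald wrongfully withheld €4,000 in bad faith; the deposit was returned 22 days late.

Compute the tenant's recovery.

Recovery: €17,520

Doubled: 2 × €4,000 = €8,000
Minimum €210: €8,000 meets the minimum, no increase.
Late-return penalty: 22 × €300 = €6,600
Damages plus late penalty: €8,000 + €6,600 = €14,600
Costs and fees: 20% of €14,600 = €2,920
Total recovery: €14,600 + €2,920 = €17,520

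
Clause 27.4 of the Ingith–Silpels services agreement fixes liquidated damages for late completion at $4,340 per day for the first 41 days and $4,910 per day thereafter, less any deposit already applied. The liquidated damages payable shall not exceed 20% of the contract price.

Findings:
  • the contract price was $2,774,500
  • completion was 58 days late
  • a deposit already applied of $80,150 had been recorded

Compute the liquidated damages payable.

Liquidated damages: $181,260

First 41 days: 41 × $4,340 = $177,940
Remaining days: (58 − 41) × $4,910 = $83,470
Accrued per-day damages: $177,940 + $83,470 = $261,410
Less deposit already applied: $261,410 − $80,150 = $181,260
Cap: 20% of $2,774,500 = $554,900
Cap at $554,900: $181,260 is within the cap, no reduction.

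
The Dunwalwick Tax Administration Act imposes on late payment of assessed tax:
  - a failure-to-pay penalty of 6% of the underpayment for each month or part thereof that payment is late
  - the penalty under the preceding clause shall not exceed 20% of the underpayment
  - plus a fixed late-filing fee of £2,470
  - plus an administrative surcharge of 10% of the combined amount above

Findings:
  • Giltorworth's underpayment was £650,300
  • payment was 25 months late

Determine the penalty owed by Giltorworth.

£145,783

Accrued rate: 6% × 25 = 150%, capped at 20% → 20%
Failure-to-pay penalty: 20% of £650,300 = £130,060
Penalty before surcharge: £130,060 + £2,470 = £132,530
Administrative surcharge: 10% of £132,530 = £13,253
Total penalty: £132,530 + £13,253 = £145,783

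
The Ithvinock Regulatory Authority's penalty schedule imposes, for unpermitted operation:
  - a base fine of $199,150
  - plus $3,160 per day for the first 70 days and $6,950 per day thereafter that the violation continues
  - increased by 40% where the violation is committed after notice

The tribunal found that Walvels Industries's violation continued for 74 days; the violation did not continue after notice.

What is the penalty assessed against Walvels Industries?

$448,150

First 70 days: 70 × $3,160 = $221,200
Remaining days: (74 − 70) × $6,950 = $27,800
Per-day component: $221,200 + $27,800 = $249,000
Base plus per-day: $199,150 + $249,000 = $448,150
The violation did not continue after notice: no 40% increase.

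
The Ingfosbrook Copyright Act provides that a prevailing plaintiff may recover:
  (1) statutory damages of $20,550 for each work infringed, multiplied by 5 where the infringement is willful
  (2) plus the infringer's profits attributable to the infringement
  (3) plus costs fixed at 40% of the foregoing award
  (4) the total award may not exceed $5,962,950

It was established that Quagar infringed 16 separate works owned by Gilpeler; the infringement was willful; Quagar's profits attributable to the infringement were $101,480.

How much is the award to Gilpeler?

$2,443,672

Statutory damages: 16 × $20,550 = $328,800
Multiplied by 5: 5 × $328,800 = $1,644,000
Combined award: $1,644,000 + $101,480 = $1,745,480
Costs: 40% of $1,745,480 = $698,192
Award plus costs: $1,745,480 + $698,192 = $2,443,672
Cap at $5,962,950: $2,443,672 is within the cap, no reduction.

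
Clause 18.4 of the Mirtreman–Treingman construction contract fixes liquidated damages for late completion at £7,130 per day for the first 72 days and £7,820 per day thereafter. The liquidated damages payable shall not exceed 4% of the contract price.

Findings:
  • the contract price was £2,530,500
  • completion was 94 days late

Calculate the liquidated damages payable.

First 72 days: 72 × £7,130 = £513,360
Remaining days: (94 − 72) × £7,820 = £172,040
Accrued per-day damages: £513,360 + £172,040 = £685,400
Cap: 4% of £2,530,500 = £101,220
Cap at £101,220: £685,400 exceeds the cap → £101,220

£101,220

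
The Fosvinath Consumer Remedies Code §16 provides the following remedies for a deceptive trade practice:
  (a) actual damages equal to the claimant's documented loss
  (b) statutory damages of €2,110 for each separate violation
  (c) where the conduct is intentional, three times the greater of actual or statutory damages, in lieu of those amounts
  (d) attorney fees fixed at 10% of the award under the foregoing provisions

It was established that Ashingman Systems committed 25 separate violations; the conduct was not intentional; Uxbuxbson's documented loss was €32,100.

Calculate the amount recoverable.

€93,335

Statutory damages: 25 × €2,110 = €52,750
Conduct not intentional: the in-lieu enhancement does not apply.
Actual plus statutory damages: €32,100 + €52,750 = €84,850
Attorney fees: 10% of €84,850 = €8,485
Total recovery: €84,850 + €8,485 = €93,335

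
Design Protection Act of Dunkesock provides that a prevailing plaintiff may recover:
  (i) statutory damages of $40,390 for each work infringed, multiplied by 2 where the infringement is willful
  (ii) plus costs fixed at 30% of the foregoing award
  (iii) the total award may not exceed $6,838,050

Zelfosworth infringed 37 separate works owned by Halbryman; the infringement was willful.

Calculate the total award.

$3,885,518

Statutory damages: 37 × $40,390 = $1,494,430
Doubled: 2 × $1,494,430 = $2,988,860
Costs: 30% of $2,988,860 = $896,658
Award plus costs: $2,988,860 + $896,658 = $3,885,518
Cap at $6,838,050: $3,885,518 is within the cap, no reduction.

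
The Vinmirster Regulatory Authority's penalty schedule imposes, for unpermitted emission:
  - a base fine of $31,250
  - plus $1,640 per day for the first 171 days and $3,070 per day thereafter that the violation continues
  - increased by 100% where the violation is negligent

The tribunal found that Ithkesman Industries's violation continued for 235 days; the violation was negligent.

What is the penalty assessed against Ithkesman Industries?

First 171 days: 171 × $1,640 = $280,440
Remaining days: (235 − 171) × $3,070 = $196,480
Per-day component: $280,440 + $196,480 = $476,920
Base plus per-day: $31,250 + $476,920 = $508,170
Enhancement: 100% of $508,170 = $508,170
Enhanced fine: $508,170 + $508,170 = $1,016,340

$1,016,340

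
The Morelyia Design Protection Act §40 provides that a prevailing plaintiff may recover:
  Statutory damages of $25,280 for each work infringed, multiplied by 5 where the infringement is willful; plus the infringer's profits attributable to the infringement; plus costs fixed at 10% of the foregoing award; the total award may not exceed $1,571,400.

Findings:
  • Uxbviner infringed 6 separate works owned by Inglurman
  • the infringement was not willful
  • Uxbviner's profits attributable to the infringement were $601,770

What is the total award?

Statutory damages: 6 × $25,280 = $151,680
Infringement not willful: no ×5 enhancement.
Combined award: $151,680 + $601,770 = $753,450
Costs: 10% of $753,450 = $75,345
Award plus costs: $753,450 + $75,345 = $828,795
Cap at $1,571,400: $828,795 is within the cap, no reduction.

$828,795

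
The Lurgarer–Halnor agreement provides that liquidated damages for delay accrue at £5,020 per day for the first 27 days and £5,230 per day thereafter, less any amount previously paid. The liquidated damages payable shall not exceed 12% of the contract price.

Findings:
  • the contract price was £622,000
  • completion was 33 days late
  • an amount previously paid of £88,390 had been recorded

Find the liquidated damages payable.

First 27 days: 27 × £5,020 = £135,540
Remaining days: (33 − 27) × £5,230 = £31,380
Accrued per-day damages: £135,540 + £31,380 = £166,920
Less amount previously paid: £166,920 − £88,390 = £78,530
Cap: 12% of £622,000 = £74,640
Cap at £74,640: £78,530 exceeds the cap → £74,640

Liquidated damages: £74,640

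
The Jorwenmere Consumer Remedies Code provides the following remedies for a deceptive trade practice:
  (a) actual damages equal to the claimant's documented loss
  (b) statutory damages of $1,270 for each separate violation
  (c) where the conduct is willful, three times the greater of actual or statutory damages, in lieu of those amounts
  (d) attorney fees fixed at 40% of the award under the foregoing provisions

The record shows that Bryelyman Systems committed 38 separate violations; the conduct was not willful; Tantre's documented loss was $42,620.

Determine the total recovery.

Statutory damages: 38 × $1,270 = $48,260
Conduct not willful: the in-lieu enhancement does not apply.
Actual plus statutory damages: $42,620 + $48,260 = $90,880
Attorney fees: 40% of $90,880 = $36,352
Total recovery: $90,880 + $36,352 = $127,232

Total recovery: $127,232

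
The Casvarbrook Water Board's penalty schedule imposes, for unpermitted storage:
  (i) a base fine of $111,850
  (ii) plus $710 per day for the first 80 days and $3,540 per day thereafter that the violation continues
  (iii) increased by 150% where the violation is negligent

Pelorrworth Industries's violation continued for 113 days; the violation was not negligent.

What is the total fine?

First 80 days: 80 × $710 = $56,800
Remaining days: (113 − 80) × $3,540 = $116,820
Per-day component: $56,800 + $116,820 = $173,620
Base plus per-day: $111,850 + $173,620 = $285,470
The violation was not negligent: no 150% increase.

$285,470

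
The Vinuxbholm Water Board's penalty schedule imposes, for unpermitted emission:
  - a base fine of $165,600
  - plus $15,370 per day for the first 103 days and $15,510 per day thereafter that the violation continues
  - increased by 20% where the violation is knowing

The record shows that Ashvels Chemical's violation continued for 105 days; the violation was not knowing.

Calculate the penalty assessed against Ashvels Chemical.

Civil penalty: $1,779,730

First 103 days: 103 × $15,370 = $1,583,110
Remaining days: (105 − 103) × $15,510 = $31,020
Per-day component: $1,583,110 + $31,020 = $1,614,130
Base plus per-day: $165,600 + $1,614,130 = $1,779,730
The violation was not knowing: no 20% increase.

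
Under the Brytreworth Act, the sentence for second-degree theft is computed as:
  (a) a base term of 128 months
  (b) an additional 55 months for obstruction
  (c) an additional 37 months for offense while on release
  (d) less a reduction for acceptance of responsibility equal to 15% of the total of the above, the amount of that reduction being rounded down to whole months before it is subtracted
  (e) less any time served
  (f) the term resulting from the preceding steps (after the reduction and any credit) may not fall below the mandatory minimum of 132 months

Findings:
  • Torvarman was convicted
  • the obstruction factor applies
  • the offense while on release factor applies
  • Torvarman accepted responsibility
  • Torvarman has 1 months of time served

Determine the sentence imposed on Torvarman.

Obstruction enhancement: +55 months
Offense while on release enhancement: +37 months
Adjusted term: 128 months + 55 months + 37 months = 220 months
Acceptance of responsibility reduction: 15% of 220 months = 33 months (rounded down)
After reduction: 220 − 33 = 187 months
Less time served: 187 months − 1 months = 186 months
Minimum 132 months: 186 months meets the minimum, no increase.

186 months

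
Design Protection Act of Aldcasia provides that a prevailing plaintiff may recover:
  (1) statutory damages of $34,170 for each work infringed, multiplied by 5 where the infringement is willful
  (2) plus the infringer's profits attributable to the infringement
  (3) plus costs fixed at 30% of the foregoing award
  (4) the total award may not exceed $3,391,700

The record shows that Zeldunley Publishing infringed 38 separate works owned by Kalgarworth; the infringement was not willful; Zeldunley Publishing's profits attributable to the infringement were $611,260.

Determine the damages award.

Statutory damages: 38 × $34,170 = $1,298,460
Infringement not willful: no ×5 enhancement.
Combined award: $1,298,460 + $611,260 = $1,909,720
Costs: 30% of $1,909,720 = $572,916
Award plus costs: $1,909,720 + $572,916 = $2,482,636
Cap at $3,391,700: $2,482,636 is within the cap, no reduction.

$2,482,636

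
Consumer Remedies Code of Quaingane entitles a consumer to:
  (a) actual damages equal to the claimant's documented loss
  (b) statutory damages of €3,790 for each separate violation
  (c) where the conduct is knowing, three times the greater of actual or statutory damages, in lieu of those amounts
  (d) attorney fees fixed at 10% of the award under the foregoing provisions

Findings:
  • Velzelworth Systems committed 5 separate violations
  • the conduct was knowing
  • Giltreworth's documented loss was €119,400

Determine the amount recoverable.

€394,020

Statutory damages: 5 × €3,790 = €18,950
Greater of actual damages (€119,400) or statutory damages (€18,950): €119,400
Trebled: 3 × €119,400 = €358,200
Attorney fees: 10% of €358,200 = €35,820
Total recovery: €358,200 + €35,820 = €394,020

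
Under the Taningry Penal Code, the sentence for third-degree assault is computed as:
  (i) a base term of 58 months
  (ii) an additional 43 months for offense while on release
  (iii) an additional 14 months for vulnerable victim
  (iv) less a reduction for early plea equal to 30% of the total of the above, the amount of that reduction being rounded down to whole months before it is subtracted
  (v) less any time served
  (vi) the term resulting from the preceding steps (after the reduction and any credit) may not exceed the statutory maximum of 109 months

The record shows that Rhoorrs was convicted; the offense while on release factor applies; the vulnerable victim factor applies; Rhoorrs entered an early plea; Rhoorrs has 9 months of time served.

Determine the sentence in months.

Offense while on release enhancement: +43 months
Vulnerable victim enhancement: +14 months
Adjusted term: 58 months + 43 months + 14 months = 115 months
Early plea reduction: 30% of 115 months = 34 months (rounded down)
After reduction: 115 − 34 = 81 months
Less time served: 81 months − 9 months = 72 months
Cap at 109 months: 72 months is within the cap, no reduction.

72 months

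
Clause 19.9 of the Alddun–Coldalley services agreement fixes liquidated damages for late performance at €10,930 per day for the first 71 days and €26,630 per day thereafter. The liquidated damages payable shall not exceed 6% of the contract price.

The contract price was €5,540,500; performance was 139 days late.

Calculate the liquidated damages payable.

€332,430

First 71 days: 71 × €10,930 = €776,030
Remaining days: (139 − 71) × €26,630 = €1,810,840
Accrued per-day damages: €776,030 + €1,810,840 = €2,586,870
Cap: 6% of €5,540,500 = €332,430
Cap at €332,430: €2,586,870 exceeds the cap → €332,430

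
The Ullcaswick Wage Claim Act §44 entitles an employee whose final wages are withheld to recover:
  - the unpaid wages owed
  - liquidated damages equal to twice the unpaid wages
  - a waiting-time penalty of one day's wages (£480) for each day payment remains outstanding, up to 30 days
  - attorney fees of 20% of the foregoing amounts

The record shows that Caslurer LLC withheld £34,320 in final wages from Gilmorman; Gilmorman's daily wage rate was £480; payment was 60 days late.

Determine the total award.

Doubled: 2 × £34,320 = £68,640
Penalty days: min(60, 30) = 30
Waiting-time penalty: 30 × £480 = £14,400
Subtotal: £34,320 + £68,640 + £14,400 = £117,360
Attorney fees: 20% of £117,360 = £23,472
Total award: £117,360 + £23,472 = £140,832

Total award: £140,832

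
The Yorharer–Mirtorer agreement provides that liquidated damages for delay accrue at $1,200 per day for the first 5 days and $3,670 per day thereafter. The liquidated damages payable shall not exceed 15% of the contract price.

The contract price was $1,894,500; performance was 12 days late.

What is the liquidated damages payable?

$31,690

First 5 days: 5 × $1,200 = $6,000
Remaining days: (12 − 5) × $3,670 = $25,690
Accrued per-day damages: $6,000 + $25,690 = $31,690
Cap: 15% of $1,894,500 = $284,175
Cap at $284,175: $31,690 is within the cap, no reduction.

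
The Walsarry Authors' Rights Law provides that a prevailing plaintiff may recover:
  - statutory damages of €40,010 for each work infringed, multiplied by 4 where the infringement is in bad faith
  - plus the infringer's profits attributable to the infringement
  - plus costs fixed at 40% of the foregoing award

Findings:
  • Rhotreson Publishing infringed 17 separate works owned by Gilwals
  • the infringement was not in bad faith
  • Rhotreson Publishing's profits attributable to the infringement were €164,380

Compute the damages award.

Statutory damages: 17 × €40,010 = €680,170
Infringement not in bad faith: no ×4 enhancement.
Combined award: €680,170 + €164,380 = €844,550
Costs: 40% of €844,550 = €337,820
Award plus costs: €844,550 + €337,820 = €1,182,370

€1,182,370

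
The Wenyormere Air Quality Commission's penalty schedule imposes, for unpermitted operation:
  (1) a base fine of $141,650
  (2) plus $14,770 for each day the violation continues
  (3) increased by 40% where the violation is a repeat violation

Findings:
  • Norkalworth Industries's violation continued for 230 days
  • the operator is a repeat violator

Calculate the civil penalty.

Per-day component: 230 × $14,770 = $3,397,100
Base plus per-day: $141,650 + $3,397,100 = $3,538,750
Enhancement: 40% of $3,538,750 = $1,415,500
Enhanced fine: $3,538,750 + $1,415,500 = $4,954,250

$4,954,250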